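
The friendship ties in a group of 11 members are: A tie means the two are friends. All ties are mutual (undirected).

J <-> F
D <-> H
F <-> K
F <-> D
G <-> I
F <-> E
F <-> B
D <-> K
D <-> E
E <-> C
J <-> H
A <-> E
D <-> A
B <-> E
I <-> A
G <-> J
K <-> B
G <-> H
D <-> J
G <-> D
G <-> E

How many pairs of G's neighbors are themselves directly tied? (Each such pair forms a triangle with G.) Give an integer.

4

G's neighbors: D, E, H, I, and J.
Neighbor pairs that are themselves tied: G–D–E; G–D–H; G–D–J; G–H–J. Each forms one triangle with G, for 4 in total.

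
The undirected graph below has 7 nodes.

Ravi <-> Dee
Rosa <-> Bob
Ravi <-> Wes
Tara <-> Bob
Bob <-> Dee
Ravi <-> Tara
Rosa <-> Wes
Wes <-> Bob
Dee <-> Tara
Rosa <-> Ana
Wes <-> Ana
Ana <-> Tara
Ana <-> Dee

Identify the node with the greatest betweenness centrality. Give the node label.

Unnormalized betweenness of each node: Ana:5/3, Bob:5/3, Dee:11/12, Ravi:2/3, Rosa:1/4, Tara:11/12, Wes:23/12.
Wes has the largest value, 23/12, making it the main broker — the node through which the most shortest paths run.

Wes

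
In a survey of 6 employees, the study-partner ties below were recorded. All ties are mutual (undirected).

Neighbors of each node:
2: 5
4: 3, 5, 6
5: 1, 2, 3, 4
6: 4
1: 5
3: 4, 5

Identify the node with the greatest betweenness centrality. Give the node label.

5

Unnormalized betweenness of each node: 1:0, 2:0, 3:0, 4:4, 5:7, 6:0.
5 has the largest value, 7, making it the main broker — the node through which the most shortest paths run.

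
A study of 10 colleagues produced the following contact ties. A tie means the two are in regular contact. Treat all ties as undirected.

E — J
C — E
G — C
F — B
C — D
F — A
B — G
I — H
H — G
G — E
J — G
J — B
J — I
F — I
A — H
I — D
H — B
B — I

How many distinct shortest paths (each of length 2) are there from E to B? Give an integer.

2

The shortest distance is 2. The length-2 paths are: E–G–B; E–J–B.
That gives 2 distinct shortest paths.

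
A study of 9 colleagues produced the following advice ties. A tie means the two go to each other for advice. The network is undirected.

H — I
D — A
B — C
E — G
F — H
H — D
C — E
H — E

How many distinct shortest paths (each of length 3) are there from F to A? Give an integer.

1

The shortest distance is 3, and the only length-3 path is F–H–D–A. So there is exactly 1 shortest path.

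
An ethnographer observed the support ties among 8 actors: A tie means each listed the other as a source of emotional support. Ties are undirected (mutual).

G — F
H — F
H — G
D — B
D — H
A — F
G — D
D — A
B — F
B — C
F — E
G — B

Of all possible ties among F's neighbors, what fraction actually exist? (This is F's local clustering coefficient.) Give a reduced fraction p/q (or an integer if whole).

1/5

F's neighbors: A, B, E, G, and H (k = 5).
Possible neighbor pairs: C(5,2) = 10. Edges among them: B–G, G–H → e = 2.
Clustering(F) = 2/10 = 1/5.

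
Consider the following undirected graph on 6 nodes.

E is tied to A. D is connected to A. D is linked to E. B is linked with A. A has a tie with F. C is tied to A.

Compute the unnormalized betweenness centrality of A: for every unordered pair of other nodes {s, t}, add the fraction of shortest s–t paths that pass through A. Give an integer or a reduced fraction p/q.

9

Pairs whose geodesics pass through A — D–F: 1; D–C: 1; D–B: 1; F–E: 1; F–C: 1; F–B: 1; E–C: 1; E–B: 1; C–B: 1.
All other pairs contribute 0.
Summing the contributions gives betweenness(A) = 9.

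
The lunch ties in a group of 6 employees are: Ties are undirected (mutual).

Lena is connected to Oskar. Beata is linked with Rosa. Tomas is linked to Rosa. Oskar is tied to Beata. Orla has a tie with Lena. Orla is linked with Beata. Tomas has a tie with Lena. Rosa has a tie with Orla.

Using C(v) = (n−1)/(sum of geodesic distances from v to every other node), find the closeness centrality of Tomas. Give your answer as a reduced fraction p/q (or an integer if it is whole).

5/8

Distances from Tomas: Beata:2, Lena:1, Orla:2, Oskar:2, Rosa:1. Sum = 8.
n = 6, so closeness = 5/8.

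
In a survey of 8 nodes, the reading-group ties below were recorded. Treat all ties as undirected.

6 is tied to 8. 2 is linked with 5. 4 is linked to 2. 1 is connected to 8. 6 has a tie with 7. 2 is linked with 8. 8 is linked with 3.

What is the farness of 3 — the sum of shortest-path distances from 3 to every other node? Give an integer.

Distances from 3: 1:2, 2:2, 4:3, 5:3, 6:2, 7:3, 8:1.
Sum = 2 + 2 + 3 + 3 + 2 + 3 + 1 = 16.

16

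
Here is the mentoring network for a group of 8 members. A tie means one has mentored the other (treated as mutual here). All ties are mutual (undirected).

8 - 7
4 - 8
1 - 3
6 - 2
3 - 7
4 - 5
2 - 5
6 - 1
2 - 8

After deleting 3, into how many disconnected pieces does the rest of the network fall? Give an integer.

3's neighbors (1 and 7) remain reachable from one another through other ties, so the rest of the network stays in one piece.

1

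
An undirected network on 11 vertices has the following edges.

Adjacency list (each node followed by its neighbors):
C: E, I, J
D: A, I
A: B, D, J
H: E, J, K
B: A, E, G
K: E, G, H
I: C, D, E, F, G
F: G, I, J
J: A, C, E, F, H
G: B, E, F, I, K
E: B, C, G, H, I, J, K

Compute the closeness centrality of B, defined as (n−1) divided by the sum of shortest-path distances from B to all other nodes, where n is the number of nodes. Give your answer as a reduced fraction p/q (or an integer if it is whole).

10/17

Distances from B: A:1, C:2, D:2, E:1, F:2, G:1, H:2, I:2, J:2, K:2. Sum = 17.
n = 11, so closeness = 10/17.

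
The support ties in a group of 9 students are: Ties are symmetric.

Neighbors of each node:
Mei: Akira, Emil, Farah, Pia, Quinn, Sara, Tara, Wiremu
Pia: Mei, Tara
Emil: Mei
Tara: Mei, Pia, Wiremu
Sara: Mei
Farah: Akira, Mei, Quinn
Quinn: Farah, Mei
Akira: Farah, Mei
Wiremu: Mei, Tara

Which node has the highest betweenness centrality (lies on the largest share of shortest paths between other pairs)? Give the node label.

Mei

Unnormalized betweenness of each node: Akira:0, Emil:0, Farah:1/2, Mei:23, Pia:0, Quinn:0, Sara:0, Tara:1/2, Wiremu:0.
Mei has the largest value, 23, making it the main broker — the node through which the most shortest paths run.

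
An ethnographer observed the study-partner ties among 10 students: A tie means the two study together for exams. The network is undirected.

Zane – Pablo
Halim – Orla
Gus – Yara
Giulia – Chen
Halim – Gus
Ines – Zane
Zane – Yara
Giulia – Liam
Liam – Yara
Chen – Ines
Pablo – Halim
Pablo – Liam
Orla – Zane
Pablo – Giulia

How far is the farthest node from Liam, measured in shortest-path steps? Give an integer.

3

Distances from Liam: Chen:2, Giulia:1, Gus:2, Halim:2, Ines:3, Orla:3, Pablo:1, Yara:1, Zane:2.
The largest is 3 (to Ines and Orla), so the eccentricity of Liam is 3.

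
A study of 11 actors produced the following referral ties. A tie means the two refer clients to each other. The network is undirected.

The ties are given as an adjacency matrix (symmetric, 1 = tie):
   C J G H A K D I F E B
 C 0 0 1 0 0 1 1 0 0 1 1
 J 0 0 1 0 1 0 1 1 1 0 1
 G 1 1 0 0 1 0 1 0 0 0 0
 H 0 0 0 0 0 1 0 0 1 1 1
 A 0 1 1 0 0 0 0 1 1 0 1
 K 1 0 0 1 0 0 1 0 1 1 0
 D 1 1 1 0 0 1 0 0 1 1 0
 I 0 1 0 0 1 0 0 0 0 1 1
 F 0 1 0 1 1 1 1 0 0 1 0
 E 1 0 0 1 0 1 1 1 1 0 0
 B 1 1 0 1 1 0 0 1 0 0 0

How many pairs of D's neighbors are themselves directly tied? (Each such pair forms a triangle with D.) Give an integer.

D's neighbors: C, E, F, G, J, and K.
Neighbor pairs that are themselves tied: D–C–E; D–C–G; D–C–K; D–E–F; D–E–K; D–F–J; D–F–K; D–G–J. Each forms one triangle with D, for 8 in total.

8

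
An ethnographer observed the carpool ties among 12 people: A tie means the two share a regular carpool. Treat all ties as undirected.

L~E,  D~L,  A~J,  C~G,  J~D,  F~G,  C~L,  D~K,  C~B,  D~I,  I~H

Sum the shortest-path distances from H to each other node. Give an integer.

40

Distances from H: A:4, B:5, C:4, D:2, E:4, F:6, G:5, I:1, J:3, K:3, L:3.
Sum = 4 + 5 + 4 + 2 + 4 + 6 + 5 + 1 + 3 + 3 + 3 = 40.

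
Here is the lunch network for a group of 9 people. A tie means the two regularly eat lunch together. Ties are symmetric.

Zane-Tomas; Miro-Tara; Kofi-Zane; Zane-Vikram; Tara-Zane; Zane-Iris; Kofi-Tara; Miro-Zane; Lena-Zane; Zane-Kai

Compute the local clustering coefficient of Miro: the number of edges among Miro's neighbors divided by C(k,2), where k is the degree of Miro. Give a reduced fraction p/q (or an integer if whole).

1

Miro's neighbors: Tara and Zane (k = 2).
Possible neighbor pairs: C(2,2) = 1. Edges among them: Tara–Zane → e = 1.
Clustering(Miro) = 1/1.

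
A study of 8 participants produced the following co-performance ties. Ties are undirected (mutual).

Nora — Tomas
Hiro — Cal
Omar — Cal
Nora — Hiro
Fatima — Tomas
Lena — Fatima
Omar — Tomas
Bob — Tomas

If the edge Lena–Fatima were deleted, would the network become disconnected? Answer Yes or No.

Without the Lena–Fatima edge there is no alternate route between Lena and Fatima, so the network disconnects. It is a bridge.

Yes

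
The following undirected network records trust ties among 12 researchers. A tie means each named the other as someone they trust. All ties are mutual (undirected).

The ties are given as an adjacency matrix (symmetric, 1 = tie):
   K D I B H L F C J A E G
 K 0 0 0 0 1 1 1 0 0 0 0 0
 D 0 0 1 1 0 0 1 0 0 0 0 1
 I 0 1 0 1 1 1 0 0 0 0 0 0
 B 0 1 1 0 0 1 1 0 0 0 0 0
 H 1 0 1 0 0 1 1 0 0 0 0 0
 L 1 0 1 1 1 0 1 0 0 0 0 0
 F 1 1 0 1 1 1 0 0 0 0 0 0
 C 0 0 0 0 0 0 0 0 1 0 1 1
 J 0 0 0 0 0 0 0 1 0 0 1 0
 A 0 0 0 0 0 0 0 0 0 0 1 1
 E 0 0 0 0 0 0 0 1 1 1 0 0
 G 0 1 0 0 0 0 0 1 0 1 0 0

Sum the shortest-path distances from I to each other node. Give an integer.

Distances from I: A:3, B:1, C:3, D:1, E:4, F:2, G:2, H:1, J:4, K:2, L:1.
Sum = 3 + 1 + 3 + 1 + 4 + 2 + 2 + 1 + 4 + 2 + 1 = 24.

24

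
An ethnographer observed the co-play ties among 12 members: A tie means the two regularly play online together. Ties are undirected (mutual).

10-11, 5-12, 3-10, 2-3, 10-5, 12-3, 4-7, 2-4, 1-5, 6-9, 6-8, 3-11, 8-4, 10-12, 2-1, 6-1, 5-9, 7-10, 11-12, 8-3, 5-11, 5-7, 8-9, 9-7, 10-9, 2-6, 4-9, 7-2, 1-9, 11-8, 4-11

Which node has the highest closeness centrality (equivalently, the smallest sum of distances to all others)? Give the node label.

9

Farness (sum of distances to all others) for each node — 1:18, 2:17, 3:17, 4:17, 5:16, 6:19, 7:17, 8:17, 9:15, 10:16, 11:16, 12:19.
The smallest farness is 15, for 9, so 9 has the highest closeness.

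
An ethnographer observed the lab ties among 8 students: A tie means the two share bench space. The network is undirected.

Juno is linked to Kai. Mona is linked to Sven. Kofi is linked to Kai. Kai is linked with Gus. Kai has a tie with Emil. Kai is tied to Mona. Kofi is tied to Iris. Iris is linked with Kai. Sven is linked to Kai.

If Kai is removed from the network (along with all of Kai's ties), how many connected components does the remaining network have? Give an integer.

5

Without Kai, the remaining ties split the others into: {Mona, Sven}; {Iris, Kofi}; {Juno}; {Emil}; {Gus}.
That's 5 separate components.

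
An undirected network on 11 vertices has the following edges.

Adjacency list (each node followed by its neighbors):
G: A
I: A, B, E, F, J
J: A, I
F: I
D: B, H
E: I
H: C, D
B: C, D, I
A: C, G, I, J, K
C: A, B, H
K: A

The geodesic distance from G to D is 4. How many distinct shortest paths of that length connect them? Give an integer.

The shortest distance is 4. The length-4 paths are: G–A–I–B–D; G–A–C–B–D; G–A–C–H–D.
That gives 3 distinct shortest paths.

3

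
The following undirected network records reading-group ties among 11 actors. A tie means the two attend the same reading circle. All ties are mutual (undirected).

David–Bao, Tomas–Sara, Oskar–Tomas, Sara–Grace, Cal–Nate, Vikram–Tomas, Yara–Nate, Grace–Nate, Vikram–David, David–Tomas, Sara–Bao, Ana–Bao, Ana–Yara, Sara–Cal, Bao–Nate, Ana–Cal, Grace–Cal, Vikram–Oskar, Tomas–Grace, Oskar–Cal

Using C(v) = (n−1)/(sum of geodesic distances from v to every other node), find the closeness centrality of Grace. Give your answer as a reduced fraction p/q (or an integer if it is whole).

Distances from Grace: Ana:2, Bao:2, Cal:1, David:2, Nate:1, Oskar:2, Sara:1, Tomas:1, Vikram:2, Yara:2. Sum = 16.
n = 11, so closeness = 10/16 = 5/8.

5/8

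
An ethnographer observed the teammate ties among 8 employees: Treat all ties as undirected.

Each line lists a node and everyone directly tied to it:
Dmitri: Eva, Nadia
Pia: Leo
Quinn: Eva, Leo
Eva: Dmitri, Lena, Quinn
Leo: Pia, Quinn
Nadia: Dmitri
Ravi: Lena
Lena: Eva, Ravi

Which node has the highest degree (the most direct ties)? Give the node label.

Eva

Degrees — Dmitri:2, Eva:3, Lena:2, Leo:2, Nadia:1, Pia:1, Quinn:2, Ravi:1.
The maximum is 3, attained only by Eva.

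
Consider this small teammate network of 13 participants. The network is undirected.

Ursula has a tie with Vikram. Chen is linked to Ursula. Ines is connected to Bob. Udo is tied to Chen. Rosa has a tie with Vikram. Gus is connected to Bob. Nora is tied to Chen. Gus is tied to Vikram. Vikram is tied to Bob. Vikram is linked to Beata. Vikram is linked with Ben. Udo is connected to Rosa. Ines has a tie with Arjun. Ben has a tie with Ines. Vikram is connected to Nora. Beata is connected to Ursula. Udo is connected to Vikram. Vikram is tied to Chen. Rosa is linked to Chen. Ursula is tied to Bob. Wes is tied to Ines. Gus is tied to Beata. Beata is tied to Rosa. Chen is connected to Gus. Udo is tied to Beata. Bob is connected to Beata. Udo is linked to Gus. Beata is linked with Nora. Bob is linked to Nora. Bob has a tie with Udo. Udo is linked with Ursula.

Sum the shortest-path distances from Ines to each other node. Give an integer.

Distances from Ines: Arjun:1, Beata:2, Ben:1, Bob:1, Chen:3, Gus:2, Nora:2, Rosa:3, Udo:2, Ursula:2, Vikram:2, Wes:1.
Sum = 1 + 2 + 1 + 1 + 3 + 2 + 2 + 3 + 2 + 2 + 2 + 1 = 22.

22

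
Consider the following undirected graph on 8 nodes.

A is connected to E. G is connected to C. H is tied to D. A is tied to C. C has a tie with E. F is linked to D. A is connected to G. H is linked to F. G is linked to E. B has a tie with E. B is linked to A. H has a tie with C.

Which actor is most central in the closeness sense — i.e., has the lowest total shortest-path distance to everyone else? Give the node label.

Farness (sum of distances to all others) for each node — A:12, B:17, C:10, D:17, E:12, F:17, G:13, H:12.
The smallest farness is 10, for C, so C has the highest closeness.

C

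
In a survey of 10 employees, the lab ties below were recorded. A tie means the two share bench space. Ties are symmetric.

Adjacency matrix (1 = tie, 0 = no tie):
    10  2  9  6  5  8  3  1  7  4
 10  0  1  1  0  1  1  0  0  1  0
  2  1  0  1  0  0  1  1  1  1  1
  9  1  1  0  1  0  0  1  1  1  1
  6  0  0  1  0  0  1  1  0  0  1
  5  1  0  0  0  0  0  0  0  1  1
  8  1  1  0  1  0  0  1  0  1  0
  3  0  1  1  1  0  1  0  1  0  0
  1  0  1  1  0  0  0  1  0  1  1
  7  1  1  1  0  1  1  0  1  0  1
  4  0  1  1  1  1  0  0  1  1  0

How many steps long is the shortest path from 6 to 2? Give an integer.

2

One shortest route is 6 – 9 – 2, which uses 2 edges, and 6 and 2 are not directly tied, so nothing shorter exists. So d(6,2) = 2.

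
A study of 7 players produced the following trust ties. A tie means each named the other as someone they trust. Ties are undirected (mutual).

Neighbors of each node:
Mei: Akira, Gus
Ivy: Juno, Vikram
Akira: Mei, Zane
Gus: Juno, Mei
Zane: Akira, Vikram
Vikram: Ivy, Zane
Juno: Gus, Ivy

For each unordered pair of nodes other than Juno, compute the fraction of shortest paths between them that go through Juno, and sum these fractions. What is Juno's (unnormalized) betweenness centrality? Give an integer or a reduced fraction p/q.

3

Pairs whose geodesics pass through Juno — Mei–Ivy: 1; Gus–Ivy: 1; Gus–Vikram: 1.
All other pairs contribute 0.
Summing the contributions gives betweenness(Juno) = 3.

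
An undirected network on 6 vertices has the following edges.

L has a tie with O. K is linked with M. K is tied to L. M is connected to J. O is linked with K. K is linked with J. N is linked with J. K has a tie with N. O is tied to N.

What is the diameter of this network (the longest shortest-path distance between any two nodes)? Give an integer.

Eccentricity of each node (its greatest distance to any other): J:2, K:1, L:2, M:2, N:2, O:2.
The maximum eccentricity is 2, realized for instance by the pair N–M via N – K – M. So the diameter is 2.

2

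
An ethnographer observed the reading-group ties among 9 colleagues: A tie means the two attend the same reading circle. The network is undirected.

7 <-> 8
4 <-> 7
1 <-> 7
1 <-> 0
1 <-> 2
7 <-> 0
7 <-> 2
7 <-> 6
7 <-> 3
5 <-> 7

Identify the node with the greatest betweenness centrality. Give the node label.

7

Unnormalized betweenness of each node: 0:0, 1:1/2, 2:0, 3:0, 4:0, 5:0, 6:0, 7:51/2, 8:0.
7 has the largest value, 51/2, making it the main broker — the node through which the most shortest paths run.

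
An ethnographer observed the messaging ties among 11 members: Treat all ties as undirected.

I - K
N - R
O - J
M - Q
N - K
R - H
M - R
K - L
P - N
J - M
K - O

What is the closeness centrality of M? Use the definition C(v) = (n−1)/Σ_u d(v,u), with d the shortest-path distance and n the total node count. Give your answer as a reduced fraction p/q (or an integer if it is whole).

10/23

Distances from M: H:2, I:4, J:1, K:3, L:4, N:2, O:2, P:3, Q:1, R:1. Sum = 23.
n = 11, so closeness = 10/23.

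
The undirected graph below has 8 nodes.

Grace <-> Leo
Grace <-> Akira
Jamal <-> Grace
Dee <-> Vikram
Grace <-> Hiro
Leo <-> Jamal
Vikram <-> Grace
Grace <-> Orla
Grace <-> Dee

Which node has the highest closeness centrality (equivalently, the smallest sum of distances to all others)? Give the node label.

Grace

Farness (sum of distances to all others) for each node — Akira:13, Dee:12, Grace:7, Hiro:13, Jamal:12, Leo:12, Orla:13, Vikram:12.
The smallest farness is 7, for Grace, so Grace has the highest closeness.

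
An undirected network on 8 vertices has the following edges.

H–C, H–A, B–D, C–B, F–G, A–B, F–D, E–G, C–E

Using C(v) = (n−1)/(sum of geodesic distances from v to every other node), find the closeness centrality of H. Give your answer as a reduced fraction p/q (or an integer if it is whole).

7/16

Distances from H: A:1, B:2, C:1, D:3, E:2, F:4, G:3. Sum = 16.
n = 8, so closeness = 7/16.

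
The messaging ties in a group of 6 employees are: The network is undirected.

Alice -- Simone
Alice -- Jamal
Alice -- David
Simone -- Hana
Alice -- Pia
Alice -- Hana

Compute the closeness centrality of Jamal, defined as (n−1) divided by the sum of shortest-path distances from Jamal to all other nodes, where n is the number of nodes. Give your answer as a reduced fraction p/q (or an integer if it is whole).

Distances from Jamal: Alice:1, David:2, Hana:2, Pia:2, Simone:2. Sum = 9.
n = 6, so closeness = 5/9.

5/9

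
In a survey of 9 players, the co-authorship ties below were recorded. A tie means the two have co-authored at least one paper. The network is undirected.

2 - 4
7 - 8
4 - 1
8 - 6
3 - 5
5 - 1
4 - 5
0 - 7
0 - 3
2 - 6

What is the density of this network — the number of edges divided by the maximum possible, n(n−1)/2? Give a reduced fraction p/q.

5/18

There are 10 edges and 9 nodes, so the maximum possible is C(9,2) = 36.
Density = 10/36 = 5/18.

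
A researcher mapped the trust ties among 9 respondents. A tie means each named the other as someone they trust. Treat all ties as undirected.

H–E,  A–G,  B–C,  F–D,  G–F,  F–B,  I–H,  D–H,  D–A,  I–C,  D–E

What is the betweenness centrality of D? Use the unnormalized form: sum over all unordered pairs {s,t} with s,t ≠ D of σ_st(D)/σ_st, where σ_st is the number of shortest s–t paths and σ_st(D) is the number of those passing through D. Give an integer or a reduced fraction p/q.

34/3

Pairs whose geodesics pass through D — A–E: 1; A–H: 1; A–I: 1; A–C: 2/3; A–B: 1/2; A–F: 1/2; E–B: 1; E–F: 1; E–G: 2/2; H–B: 1/2; H–F: 1; H–G: 2/2; I–F: 1/2; I–G: 2/3.
All other pairs contribute 0.
Summing the contributions gives betweenness(D) = 34/3.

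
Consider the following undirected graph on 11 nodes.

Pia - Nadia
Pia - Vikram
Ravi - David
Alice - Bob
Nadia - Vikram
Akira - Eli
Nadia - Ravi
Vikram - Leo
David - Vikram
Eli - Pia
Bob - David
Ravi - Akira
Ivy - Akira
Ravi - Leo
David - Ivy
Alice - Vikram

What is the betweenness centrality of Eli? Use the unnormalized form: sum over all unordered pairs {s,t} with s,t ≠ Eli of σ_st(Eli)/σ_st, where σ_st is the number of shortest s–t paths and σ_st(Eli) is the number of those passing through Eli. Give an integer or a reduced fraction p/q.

Pairs whose geodesics pass through Eli — Akira–Pia: 1; Akira–Vikram: 1/5; Akira–Alice: 1/7; Pia–Ivy: 1/2.
All other pairs contribute 0.
Summing the contributions gives betweenness(Eli) = 129/70.

129/70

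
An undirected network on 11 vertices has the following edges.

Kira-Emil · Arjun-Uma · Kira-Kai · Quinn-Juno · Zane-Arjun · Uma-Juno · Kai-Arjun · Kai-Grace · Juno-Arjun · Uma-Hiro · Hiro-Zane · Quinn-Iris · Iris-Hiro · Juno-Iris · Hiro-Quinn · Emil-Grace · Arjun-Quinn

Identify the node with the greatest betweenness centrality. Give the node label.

Arjun

Unnormalized betweenness of each node: Arjun:79/3, Emil:1/2, Grace:4, Hiro:17/6, Iris:1/3, Juno:10/3, Kai:43/2, Kira:4, Quinn:9/2, Uma:2, Zane:5/3.
Arjun has the largest value, 79/3, making it the main broker — the node through which the most shortest paths run.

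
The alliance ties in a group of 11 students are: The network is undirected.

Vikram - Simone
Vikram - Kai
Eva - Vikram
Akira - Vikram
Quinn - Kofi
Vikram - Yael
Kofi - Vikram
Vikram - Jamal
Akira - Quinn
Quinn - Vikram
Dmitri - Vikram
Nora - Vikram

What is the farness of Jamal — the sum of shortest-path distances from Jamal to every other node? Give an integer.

Distances from Jamal: Akira:2, Dmitri:2, Eva:2, Kai:2, Kofi:2, Nora:2, Quinn:2, Simone:2, Vikram:1, Yael:2.
Sum = 2 + 2 + 2 + 2 + 2 + 2 + 2 + 2 + 1 + 2 = 19.

19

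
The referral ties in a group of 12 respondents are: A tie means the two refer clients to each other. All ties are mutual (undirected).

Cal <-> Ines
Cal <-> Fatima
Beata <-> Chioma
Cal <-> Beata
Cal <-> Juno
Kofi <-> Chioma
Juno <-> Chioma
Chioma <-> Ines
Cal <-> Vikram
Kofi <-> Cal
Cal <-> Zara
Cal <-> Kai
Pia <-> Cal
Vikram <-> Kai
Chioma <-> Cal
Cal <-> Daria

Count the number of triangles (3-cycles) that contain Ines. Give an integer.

1

Ines's neighbors: Cal and Chioma.
Neighbor pairs that are themselves tied: Ines–Cal–Chioma. Each forms one triangle with Ines, for 1 in total.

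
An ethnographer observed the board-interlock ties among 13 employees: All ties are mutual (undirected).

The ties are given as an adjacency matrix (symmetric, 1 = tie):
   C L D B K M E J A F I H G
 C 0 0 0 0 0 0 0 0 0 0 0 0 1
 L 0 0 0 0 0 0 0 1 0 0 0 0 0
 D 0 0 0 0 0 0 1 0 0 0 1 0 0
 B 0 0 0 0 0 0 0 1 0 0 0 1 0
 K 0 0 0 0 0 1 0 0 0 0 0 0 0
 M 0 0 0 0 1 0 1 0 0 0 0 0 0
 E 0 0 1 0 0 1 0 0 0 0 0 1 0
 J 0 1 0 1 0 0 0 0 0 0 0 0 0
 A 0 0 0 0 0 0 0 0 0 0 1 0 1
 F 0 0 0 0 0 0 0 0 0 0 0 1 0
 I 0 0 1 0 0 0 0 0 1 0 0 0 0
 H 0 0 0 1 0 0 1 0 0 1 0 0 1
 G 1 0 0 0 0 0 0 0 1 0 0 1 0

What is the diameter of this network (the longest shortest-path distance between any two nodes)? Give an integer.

6

Eccentricity of each node (its greatest distance to any other): A:5, B:4, C:5, D:5, E:4, F:4, G:4, H:3, I:6, J:5, K:6, L:6, M:5.
The maximum eccentricity is 6, realized for instance by the pair L–K via L – J – B – H – E – M – K. So the diameter is 6.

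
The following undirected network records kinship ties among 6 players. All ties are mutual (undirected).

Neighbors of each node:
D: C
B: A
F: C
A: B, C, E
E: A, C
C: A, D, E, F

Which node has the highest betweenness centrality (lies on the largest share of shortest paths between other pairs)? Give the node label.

C

Unnormalized betweenness of each node: A:4, B:0, C:7, D:0, E:0, F:0.
C has the largest value, 7, making it the main broker — the node through which the most shortest paths run.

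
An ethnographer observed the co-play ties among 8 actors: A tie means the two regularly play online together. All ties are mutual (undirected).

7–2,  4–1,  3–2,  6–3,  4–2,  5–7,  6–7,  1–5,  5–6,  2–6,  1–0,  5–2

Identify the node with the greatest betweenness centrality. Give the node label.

Unnormalized betweenness of each node: 0:0, 1:13/2, 2:35/6, 3:0, 4:5/3, 5:19/3, 6:5/3, 7:0.
1 has the largest value, 13/2, making it the main broker — the node through which the most shortest paths run.

1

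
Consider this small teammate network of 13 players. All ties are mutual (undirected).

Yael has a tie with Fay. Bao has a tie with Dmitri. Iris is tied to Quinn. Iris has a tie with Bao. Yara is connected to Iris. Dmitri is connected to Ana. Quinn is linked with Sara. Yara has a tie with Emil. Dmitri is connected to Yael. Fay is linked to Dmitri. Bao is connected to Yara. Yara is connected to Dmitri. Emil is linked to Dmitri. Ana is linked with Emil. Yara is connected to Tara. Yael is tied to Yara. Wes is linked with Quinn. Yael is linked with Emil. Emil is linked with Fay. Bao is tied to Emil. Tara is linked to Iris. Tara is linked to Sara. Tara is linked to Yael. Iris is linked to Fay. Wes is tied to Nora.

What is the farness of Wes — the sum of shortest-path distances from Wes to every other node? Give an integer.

35

Distances from Wes: Ana:5, Bao:3, Dmitri:4, Emil:4, Fay:3, Iris:2, Nora:1, Quinn:1, Sara:2, Tara:3, Yael:4, Yara:3.
Sum = 5 + 3 + 4 + 4 + 3 + 2 + 1 + 1 + 2 + 3 + 4 + 3 = 35.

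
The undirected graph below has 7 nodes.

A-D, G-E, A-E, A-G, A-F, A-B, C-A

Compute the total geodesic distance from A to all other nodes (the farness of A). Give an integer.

6

Distances from A: B:1, C:1, D:1, E:1, F:1, G:1.
Sum = 1 + 1 + 1 + 1 + 1 + 1 = 6.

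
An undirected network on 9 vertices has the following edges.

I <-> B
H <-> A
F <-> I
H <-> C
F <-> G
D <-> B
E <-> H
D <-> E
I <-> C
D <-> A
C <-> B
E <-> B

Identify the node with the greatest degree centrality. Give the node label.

B

Degrees — A:2, B:4, C:3, D:3, E:3, F:2, G:1, H:3, I:3.
The maximum is 4, attained only by B.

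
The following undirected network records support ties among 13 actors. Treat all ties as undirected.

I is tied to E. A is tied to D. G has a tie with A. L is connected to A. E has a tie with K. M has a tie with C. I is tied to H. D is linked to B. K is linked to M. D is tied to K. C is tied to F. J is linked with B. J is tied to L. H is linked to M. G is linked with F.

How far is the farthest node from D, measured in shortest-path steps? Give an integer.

Distances from D: A:1, B:1, C:3, E:2, F:3, G:2, H:3, I:3, J:2, K:1, L:2, M:2.
The largest is 3 (to F, C, H, and I), so the eccentricity of D is 3.

3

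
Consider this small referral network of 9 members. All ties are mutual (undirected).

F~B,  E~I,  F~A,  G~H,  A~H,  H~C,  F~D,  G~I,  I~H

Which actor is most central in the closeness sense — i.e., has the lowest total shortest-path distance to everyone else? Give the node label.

Farness (sum of distances to all others) for each node — A:15, B:25, C:21, D:25, E:25, F:18, G:19, H:14, I:18.
The smallest farness is 14, for H, so H has the highest closeness.

H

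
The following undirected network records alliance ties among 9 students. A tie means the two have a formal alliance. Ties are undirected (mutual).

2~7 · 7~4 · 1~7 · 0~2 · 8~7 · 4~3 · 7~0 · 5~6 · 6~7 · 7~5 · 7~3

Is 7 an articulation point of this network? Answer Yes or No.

Removing 7 leaves {3 and 4} with no path to {5 and 6}, so the network splits into 5 components. 7 is a cut vertex.

Yes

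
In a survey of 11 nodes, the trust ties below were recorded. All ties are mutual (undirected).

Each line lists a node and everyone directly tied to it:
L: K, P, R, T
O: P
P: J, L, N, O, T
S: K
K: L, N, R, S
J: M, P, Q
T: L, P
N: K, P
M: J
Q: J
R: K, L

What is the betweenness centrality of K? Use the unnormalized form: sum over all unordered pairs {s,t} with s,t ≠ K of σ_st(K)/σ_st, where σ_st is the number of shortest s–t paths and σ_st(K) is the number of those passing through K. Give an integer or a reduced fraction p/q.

Pairs whose geodesics pass through K — M–S: 2/2; T–S: 1; J–S: 2/2; L–S: 1; L–N: 1/2; S–Q: 2/2; S–N: 1; S–O: 2/2; S–R: 1; S–P: 2/2; N–R: 1.
All other pairs contribute 0.
Summing the contributions gives betweenness(K) = 21/2.

21/2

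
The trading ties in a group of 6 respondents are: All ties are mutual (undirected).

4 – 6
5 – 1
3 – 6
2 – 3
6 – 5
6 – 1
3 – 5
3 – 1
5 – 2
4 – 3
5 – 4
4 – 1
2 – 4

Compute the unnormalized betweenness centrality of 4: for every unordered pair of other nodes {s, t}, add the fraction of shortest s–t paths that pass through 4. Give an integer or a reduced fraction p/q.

2/3

Pairs whose geodesics pass through 4 — 6–2: 1/3; 2–1: 1/3.
All other pairs contribute 0.
Summing the contributions gives betweenness(4) = 2/3.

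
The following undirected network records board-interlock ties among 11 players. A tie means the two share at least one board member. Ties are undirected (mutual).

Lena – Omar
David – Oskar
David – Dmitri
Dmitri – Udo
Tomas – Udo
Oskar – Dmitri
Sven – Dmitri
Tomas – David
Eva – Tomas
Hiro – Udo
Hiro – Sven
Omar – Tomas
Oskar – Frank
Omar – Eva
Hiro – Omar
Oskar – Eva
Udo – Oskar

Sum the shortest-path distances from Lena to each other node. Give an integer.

27

Distances from Lena: David:3, Dmitri:4, Eva:2, Frank:4, Hiro:2, Omar:1, Oskar:3, Sven:3, Tomas:2, Udo:3.
Sum = 3 + 4 + 2 + 4 + 2 + 1 + 3 + 3 + 2 + 3 = 27.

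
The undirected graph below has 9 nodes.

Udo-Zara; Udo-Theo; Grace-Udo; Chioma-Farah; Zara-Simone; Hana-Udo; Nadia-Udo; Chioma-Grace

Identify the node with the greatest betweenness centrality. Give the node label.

Udo

Unnormalized betweenness of each node: Chioma:7, Farah:0, Grace:12, Hana:0, Nadia:0, Simone:0, Theo:0, Udo:24, Zara:7.
Udo has the largest value, 24, making it the main broker — the node through which the most shortest paths run.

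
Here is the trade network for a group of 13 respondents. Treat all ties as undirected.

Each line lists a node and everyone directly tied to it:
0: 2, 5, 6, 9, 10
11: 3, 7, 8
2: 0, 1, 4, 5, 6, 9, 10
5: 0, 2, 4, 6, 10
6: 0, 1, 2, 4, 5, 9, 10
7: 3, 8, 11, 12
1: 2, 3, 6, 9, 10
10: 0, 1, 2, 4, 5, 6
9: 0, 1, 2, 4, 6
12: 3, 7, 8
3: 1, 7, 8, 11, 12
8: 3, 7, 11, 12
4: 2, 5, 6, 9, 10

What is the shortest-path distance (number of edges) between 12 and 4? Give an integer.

One shortest route is 12 – 3 – 1 – 6 – 4, which uses 4 edges, and at distance 3 from 12 we only reach {2, 6, 9, 10}, which does not include 4. So d(12,4) = 4.

4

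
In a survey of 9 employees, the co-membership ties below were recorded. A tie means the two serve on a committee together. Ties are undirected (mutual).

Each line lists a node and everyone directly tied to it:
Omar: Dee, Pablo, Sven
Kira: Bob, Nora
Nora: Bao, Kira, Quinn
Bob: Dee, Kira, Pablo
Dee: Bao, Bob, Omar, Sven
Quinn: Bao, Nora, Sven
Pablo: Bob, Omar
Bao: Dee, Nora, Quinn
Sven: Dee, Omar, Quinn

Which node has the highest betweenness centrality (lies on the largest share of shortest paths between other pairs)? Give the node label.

Unnormalized betweenness of each node: Bao:7/3, Bob:11/2, Dee:43/6, Kira:7/3, Nora:17/6, Omar:3, Pablo:1, Quinn:5/2, Sven:10/3.
Dee has the largest value, 43/6, making it the main broker — the node through which the most shortest paths run.

Dee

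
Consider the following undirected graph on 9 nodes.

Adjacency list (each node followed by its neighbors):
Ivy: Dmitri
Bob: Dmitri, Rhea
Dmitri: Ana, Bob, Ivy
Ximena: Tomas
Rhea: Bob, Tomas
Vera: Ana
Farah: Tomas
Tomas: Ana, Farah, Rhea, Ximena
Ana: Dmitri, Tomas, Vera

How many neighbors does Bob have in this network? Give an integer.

2

Bob is directly tied to Dmitri and Rhea. That is 2 neighbors, so the degree of Bob is 2.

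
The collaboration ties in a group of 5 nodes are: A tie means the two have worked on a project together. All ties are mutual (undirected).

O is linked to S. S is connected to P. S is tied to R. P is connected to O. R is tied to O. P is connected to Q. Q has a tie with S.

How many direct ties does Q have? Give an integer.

Q is directly tied to P and S. That is 2 neighbors, so the degree of Q is 2.

2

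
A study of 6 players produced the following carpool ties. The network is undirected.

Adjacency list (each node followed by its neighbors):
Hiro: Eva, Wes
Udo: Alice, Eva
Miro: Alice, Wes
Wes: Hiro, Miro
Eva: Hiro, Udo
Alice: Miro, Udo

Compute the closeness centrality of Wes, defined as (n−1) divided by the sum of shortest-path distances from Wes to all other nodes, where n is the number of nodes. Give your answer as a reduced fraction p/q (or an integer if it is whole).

5/9

Distances from Wes: Alice:2, Eva:2, Hiro:1, Miro:1, Udo:3. Sum = 9.
n = 6, so closeness = 5/9.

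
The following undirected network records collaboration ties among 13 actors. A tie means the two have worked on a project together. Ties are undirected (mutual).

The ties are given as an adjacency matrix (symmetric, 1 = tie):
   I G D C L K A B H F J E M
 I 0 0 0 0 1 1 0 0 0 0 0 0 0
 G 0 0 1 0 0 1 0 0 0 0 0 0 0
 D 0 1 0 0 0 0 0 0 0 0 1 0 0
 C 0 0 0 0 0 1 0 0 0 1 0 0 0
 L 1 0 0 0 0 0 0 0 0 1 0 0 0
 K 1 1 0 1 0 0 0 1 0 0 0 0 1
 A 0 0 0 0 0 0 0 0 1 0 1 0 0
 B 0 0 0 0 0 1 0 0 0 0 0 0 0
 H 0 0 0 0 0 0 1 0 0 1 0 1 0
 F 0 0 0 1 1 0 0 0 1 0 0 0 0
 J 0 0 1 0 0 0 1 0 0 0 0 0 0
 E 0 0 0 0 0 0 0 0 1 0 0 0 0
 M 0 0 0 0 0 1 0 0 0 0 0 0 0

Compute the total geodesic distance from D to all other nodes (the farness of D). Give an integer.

33

Distances from D: A:2, B:3, C:3, E:4, F:4, G:1, H:3, I:3, J:1, K:2, L:4, M:3.
Sum = 2 + 3 + 3 + 4 + 4 + 1 + 3 + 3 + 1 + 2 + 4 + 3 = 33.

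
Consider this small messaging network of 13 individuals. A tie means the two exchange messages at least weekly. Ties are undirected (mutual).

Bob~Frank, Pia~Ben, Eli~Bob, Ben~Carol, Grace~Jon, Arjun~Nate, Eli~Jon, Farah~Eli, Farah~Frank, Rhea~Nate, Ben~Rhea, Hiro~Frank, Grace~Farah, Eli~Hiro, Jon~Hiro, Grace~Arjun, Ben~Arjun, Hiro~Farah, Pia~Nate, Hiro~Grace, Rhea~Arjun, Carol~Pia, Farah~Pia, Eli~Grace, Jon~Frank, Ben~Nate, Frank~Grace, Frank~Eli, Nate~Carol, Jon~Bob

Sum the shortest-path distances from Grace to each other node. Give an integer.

19

Distances from Grace: Arjun:1, Ben:2, Bob:2, Carol:3, Eli:1, Farah:1, Frank:1, Hiro:1, Jon:1, Nate:2, Pia:2, Rhea:2.
Sum = 1 + 2 + 2 + 3 + 1 + 1 + 1 + 1 + 1 + 2 + 2 + 2 = 19.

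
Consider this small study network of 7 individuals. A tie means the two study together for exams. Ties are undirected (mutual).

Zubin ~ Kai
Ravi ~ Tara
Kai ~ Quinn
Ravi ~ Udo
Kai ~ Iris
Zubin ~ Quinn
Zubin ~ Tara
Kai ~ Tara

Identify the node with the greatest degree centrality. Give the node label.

Kai

Degrees — Iris:1, Kai:4, Quinn:2, Ravi:2, Tara:3, Udo:1, Zubin:3.
The maximum is 4, attained only by Kai.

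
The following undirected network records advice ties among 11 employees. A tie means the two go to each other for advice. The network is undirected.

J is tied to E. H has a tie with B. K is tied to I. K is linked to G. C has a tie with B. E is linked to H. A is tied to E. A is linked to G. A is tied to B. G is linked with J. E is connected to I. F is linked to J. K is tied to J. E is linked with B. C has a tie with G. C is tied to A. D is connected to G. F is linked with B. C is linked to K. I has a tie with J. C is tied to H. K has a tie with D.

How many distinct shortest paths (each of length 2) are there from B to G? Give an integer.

2

The shortest distance is 2. The length-2 paths are: B–C–G; B–A–G.
That gives 2 distinct shortest paths.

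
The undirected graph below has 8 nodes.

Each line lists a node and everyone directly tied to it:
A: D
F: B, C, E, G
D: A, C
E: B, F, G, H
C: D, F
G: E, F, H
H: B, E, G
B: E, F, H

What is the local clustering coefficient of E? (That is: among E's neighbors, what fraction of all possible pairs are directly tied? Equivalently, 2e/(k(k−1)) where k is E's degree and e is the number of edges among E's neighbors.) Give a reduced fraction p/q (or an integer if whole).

E's neighbors: B, F, G, and H (k = 4).
Possible neighbor pairs: C(4,2) = 6. Edges among them: B–F, B–H, F–G, G–H → e = 4.
Clustering(E) = 4/6 = 2/3.

2/3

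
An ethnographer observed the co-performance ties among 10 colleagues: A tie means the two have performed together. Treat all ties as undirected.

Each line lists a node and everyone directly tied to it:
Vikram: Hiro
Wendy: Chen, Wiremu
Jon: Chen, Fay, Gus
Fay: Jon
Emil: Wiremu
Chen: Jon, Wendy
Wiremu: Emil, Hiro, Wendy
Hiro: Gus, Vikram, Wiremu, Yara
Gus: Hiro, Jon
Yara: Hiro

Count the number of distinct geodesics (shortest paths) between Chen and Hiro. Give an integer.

2

The shortest distance is 3. The length-3 paths are: Chen–Jon–Gus–Hiro; Chen–Wendy–Wiremu–Hiro.
That gives 2 distinct shortest paths.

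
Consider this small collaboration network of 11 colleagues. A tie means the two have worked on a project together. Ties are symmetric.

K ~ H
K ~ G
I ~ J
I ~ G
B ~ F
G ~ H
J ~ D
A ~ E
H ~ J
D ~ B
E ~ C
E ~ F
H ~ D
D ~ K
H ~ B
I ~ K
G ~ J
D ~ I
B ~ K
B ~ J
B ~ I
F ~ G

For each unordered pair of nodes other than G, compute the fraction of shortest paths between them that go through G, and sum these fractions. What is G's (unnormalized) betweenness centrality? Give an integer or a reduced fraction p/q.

42/5

Pairs whose geodesics pass through G — J–F: 1/2; J–K: 1/5; J–A: 1/2; J–E: 1/2; J–C: 1/2; F–I: 1/2; F–H: 1/2; F–K: 1/2; I–H: 1/5; I–A: 1/2; I–E: 1/2; I–C: 1/2; H–A: 1/2; H–E: 1/2 … (+4 more pairs).
All other pairs contribute 0.
Summing the contributions gives betweenness(G) = 42/5.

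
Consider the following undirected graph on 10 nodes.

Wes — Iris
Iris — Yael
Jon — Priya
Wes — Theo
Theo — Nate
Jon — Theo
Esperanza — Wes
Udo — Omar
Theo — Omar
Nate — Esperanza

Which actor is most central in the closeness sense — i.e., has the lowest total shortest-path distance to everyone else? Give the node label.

Farness (sum of distances to all others) for each node — Esperanza:23, Iris:23, Jon:21, Nate:21, Omar:21, Priya:29, Theo:15, Udo:29, Wes:17, Yael:31.
The smallest farness is 15, for Theo, so Theo has the highest closeness.

Theo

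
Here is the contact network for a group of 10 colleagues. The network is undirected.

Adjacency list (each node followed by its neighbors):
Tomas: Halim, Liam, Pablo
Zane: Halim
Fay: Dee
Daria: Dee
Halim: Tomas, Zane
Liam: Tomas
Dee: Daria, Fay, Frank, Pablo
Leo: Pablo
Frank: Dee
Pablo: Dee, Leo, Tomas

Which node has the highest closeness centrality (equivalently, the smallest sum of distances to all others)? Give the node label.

Pablo

Farness (sum of distances to all others) for each node — Daria:26, Dee:18, Fay:26, Frank:26, Halim:24, Leo:24, Liam:26, Pablo:16, Tomas:18, Zane:32.
The smallest farness is 16, for Pablo, so Pablo has the highest closeness.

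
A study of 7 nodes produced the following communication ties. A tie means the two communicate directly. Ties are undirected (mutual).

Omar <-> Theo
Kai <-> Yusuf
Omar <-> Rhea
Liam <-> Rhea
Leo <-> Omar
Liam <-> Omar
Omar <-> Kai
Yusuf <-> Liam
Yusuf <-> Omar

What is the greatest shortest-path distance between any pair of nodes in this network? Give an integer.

2

Eccentricity of each node (its greatest distance to any other): Kai:2, Leo:2, Liam:2, Omar:1, Rhea:2, Theo:2, Yusuf:2.
The maximum eccentricity is 2, realized for instance by the pair Rhea–Theo via Rhea – Omar – Theo. So the diameter is 2.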